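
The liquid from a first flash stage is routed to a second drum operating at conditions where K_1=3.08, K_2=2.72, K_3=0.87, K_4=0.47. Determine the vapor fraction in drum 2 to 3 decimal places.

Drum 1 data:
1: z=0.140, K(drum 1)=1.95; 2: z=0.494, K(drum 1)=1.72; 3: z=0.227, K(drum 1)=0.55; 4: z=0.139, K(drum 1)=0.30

V/F (drum 2) = 0.862

Drum 1:
Let ψ₁ = V/F and solve Σ zᵢ(Kᵢ−1)/(1+ψ₁(Kᵢ−1)) = 0.
Feasibility: ΣzᵢKᵢ = 1.289, Σzᵢ/Kᵢ = 1.235 — both > 1, two phases present.
Newton–Raphson from ψ₁ = 0.48:
  ψ₁ = 0.480: g = 0.0788, g' = -0.430 → ψ₁ = 0.663
  ψ₁ = 0.663: g = -0.0049, g' = -0.496 → ψ₁ = 0.653
Converged at ψ₁ = 0.653.
Drum-1 compositions:
  1: x = 0.086, y = 0.168
  2: x = 0.336, y = 0.578
  3: x = 0.322, y = 0.177
  4: x = 0.256, y = 0.077
Drum-2 feed = drum-1 liquid: z₂ = (0.0864, 0.3360, 0.3215, 0.2561).
Drum 2:
Let ψ₂ = V/F and solve Σ zᵢ(Kᵢ−1)/(1+ψ₂(Kᵢ−1)) = 0.
g(0) = ΣzᵢKᵢ − 1 = 0.580 and g(1) = 1 − Σzᵢ/Kᵢ = -0.066, so a root lies in (0, 1).
Iterate (Newton) starting at ψ₂ = 0.5:
  ψ₂ = 0.500: g = 0.1694, g' = -0.516 → ψ₂ = 0.828
  ψ₂ = 0.828: g = 0.0157, g' = -0.455 → ψ₂ = 0.862
Converged at ψ₂ = 0.862.
  1: x = 0.031, y = 0.095
  2: x = 0.135, y = 0.368
  3: x = 0.362, y = 0.315
  4: x = 0.472, y = 0.222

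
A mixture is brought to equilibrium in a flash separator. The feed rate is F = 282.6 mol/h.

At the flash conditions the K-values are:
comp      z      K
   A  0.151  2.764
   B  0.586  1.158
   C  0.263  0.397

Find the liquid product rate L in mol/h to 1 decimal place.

Material balance + equilibrium reduce to Σ zᵢ(Kᵢ−1)/(1+ψ(Kᵢ−1)) = 0.
Feasibility: ΣzᵢKᵢ = 1.200, Σzᵢ/Kᵢ = 1.223 — both > 1, two phases present.
Newton iteration, ψ⁰ = 0.5:
  ψ = 0.500: g = 0.0003, g' = -0.341 → ψ = 0.501
Converged at ψ = 0.501.
Then V = ψ·F = 0.5009·282.6 = 141.5 mol/h and L = F − V = 141.1 mol/h.

L = 141.1 mol/h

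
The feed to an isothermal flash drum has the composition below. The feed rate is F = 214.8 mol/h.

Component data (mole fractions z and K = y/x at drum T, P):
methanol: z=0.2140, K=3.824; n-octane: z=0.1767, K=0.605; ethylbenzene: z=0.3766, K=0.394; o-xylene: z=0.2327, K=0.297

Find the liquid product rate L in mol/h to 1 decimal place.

L = 196.5 mol/h

Rachford–Rice: g(V/F) = Σ zᵢ(Kᵢ−1)/(1+V/F(Kᵢ−1)) = 0.
g(0) = ΣzᵢKᵢ − 1 = 0.1427 and g(1) = 1 − Σzᵢ/Kᵢ = -1.0874, so a root lies in (0, 1).
Newton–Raphson from V/F = 0.5:
  V/F = 0.5000: g = -0.41611, g' = -0.8943 → V/F = 0.0347
  V/F = 0.0347: g = 0.07881, g' = -1.7090 → V/F = 0.0808
  V/F = 0.0808: g = 0.00651, g' = -1.4429 → V/F = 0.0853
  V/F = 0.0853: g = 0.00005, g' = -1.4216 → V/F = 0.0854
Converged at V/F = 0.0854.
Then V = V/F·F = 0.0854·214.8 = 18.3 mol/h and L = F − V = 196.5 mol/h.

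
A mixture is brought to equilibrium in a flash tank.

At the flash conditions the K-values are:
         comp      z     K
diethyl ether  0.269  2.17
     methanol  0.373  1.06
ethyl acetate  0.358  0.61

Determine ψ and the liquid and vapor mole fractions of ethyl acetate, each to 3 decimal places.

ψ = 0.711, x_ethyl acetate = 0.495, y_ethyl acetate = 0.302

Let ψ = V/F and solve Σ zᵢ(Kᵢ−1)/(1+ψ(Kᵢ−1)) = 0.
Check two-phase: ΣzᵢKᵢ = 1.197 > 1 and Σzᵢ/Kᵢ = 1.063 > 1, so g(0) = 0.197 > 0 and g(1) = -0.063 < 0.
Newton iteration, ψ⁰ = 0.67:
  ψ = 0.670: g = 0.0089, g' = -0.217 → ψ = 0.711
Converged at ψ = 0.711.
Compositions from xᵢ = zᵢ/(1+ψ(Kᵢ−1)), yᵢ = Kᵢxᵢ:
  diethyl ether: x = 0.147, y = 0.319
  methanol: x = 0.358, y = 0.379
  ethyl acetate: x = 0.495, y = 0.302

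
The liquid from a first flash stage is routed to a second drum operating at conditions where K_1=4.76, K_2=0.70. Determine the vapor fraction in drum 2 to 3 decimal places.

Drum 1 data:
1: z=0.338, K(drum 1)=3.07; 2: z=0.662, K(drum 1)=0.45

V/F (drum 2) = 0.490

Drum 1:
Let ψ₁ = V/F and solve Σ zᵢ(Kᵢ−1)/(1+ψ₁(Kᵢ−1)) = 0.
Feasibility: ΣzᵢKᵢ = 1.336, Σzᵢ/Kᵢ = 1.581 — both > 1, two phases present.
Binary case is linear: z₁(K₁−1)(1+ψ₁(K₂−1)) + z₂(K₂−1)(1+ψ₁(K₁−1)) = 0
⇒ ψ₁ = [z₁(K₁−1)+z₂(K₂−1)] / [−(K₁−1)(K₂−1)] = 0.3356/1.1385 = 0.295
Drum-1 compositions:
  1: x = 0.210, y = 0.644
  2: x = 0.790, y = 0.356
Drum-2 feed = drum-1 liquid: z₂ = (0.2099, 0.7901).
Drum 2:
Rachford–Rice: g(ψ₂) = Σ zᵢ(Kᵢ−1)/(1+ψ₂(Kᵢ−1)) = 0.
Check two-phase: ΣzᵢKᵢ = 1.552 > 1 and Σzᵢ/Kᵢ = 1.173 > 1, so g(0) = 0.552 > 0 and g(1) = -0.173 < 0.
Newton iteration, ψ₂⁰ = 0.38:
  ψ₂ = 0.380: g = 0.0575, g' = -0.594 → ψ₂ = 0.477
  ψ₂ = 0.477: g = 0.0060, g' = -0.477 → ψ₂ = 0.489
  ψ₂ = 0.489: g = 0.0001, g' = -0.466 → ψ₂ = 0.490
Converged at ψ₂ = 0.490.
  1: x = 0.074, y = 0.352
  2: x = 0.926, y = 0.648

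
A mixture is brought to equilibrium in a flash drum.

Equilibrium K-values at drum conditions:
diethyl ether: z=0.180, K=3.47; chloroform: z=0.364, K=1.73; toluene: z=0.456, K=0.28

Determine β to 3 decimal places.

Newton iteration, β⁰ = 0.5:
  β = 0.500: g = -0.1194, g' = -0.901 → β = 0.367
  β = 0.367: g = -0.0039, g' = -0.859 → β = 0.363
Converged at β = 0.363.

β = 0.363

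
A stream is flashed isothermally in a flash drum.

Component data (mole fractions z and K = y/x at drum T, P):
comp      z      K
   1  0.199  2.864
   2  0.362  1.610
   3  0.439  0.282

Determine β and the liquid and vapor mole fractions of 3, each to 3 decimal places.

β = 0.331, x_3 = 0.576, y_3 = 0.162

Material balance + equilibrium reduce to Σ zᵢ(Kᵢ−1)/(1+β(Kᵢ−1)) = 0.
g(0) = ΣzᵢKᵢ − 1 = 0.277 and g(1) = 1 − Σzᵢ/Kᵢ = -0.851, so a root lies in (0, 1).
Newton iteration, β⁰ = 0.5:
  β = 0.500: g = -0.1305, g' = -0.815 → β = 0.340
  β = 0.340: g = -0.0070, g' = -0.748 → β = 0.331
Converged at β = 0.331.
Compositions from xᵢ = zᵢ/(1+β(Kᵢ−1)), yᵢ = Kᵢxᵢ:
  1: x = 0.123, y = 0.353
  2: x = 0.301, y = 0.485
  3: x = 0.576, y = 0.162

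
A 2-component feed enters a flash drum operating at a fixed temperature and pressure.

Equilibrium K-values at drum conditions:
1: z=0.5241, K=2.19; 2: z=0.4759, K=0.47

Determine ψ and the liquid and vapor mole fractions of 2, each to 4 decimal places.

ψ = 0.5890, x_2 = 0.6919, y_2 = 0.3252

Rachford–Rice: g(ψ) = Σ zᵢ(Kᵢ−1)/(1+ψ(Kᵢ−1)) = 0.
g(0) = ΣzᵢKᵢ − 1 = 0.3715 and g(1) = 1 − Σzᵢ/Kᵢ = -0.2519, so a root lies in (0, 1).
Binary case is linear: z₁(K₁−1)(1+ψ(K₂−1)) + z₂(K₂−1)(1+ψ(K₁−1)) = 0
⇒ ψ = [z₁(K₁−1)+z₂(K₂−1)] / [−(K₁−1)(K₂−1)] = 0.37145/0.63070 = 0.5890
Compositions from xᵢ = zᵢ/(1+ψ(Kᵢ−1)), yᵢ = Kᵢxᵢ:
  1: x = 0.3081, y = 0.6748
  2: x = 0.6919, y = 0.3252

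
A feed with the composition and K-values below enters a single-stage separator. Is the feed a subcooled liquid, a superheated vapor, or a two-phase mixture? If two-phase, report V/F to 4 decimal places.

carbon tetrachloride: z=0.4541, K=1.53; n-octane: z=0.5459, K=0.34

ΣzᵢKᵢ = 0.8804; Σzᵢ/Kᵢ = 1.9024.
Since ΣzᵢKᵢ < 1 the mixture is below its bubble point — single liquid phase.

subcooled liquid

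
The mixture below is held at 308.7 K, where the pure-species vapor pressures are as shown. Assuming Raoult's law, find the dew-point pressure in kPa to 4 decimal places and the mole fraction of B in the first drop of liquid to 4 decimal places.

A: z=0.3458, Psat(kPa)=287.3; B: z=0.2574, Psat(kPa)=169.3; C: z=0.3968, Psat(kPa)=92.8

Pdew = 142.8600 kPa, x_B = 0.2172

At the dew point ψ → 1, so Σzᵢ/Kᵢ = 1 with Kᵢ = Pᵢˢᵃᵗ/P ⇒ 1/P = Σzᵢ/Pᵢˢᵃᵗ.
1/P = 0.3458/287.3 + 0.2574/169.3 + 0.3968/92.8 = 0.0069999 ⇒ P = 142.8600 kPa
xᵢ = zᵢP/Pᵢˢᵃᵗ ⇒ x_B = 0.2574·142.8600/169.3 = 0.2172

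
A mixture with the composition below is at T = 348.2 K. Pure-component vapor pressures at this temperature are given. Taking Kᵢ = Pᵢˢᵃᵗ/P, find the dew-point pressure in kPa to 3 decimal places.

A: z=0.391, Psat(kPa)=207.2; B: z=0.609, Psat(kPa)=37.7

At the dew point ψ → 1, so Σzᵢ/Kᵢ = 1 with Kᵢ = Pᵢˢᵃᵗ/P ⇒ 1/P = Σzᵢ/Pᵢˢᵃᵗ.
1/P = 0.391/207.2 + 0.609/37.7 = 0.018041 ⇒ P = 55.430 kPa

Pdew = 55.430 kPa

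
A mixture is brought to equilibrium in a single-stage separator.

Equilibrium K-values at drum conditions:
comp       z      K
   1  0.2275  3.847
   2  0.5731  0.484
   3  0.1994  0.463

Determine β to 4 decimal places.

β = 0.1650

Newton iteration, β⁰ = 0.5:
  β = 0.5000: g = -0.27767, g' = -0.6986 → β = 0.1025
  β = 0.1025: g = 0.07581, g' = -1.3394 → β = 0.1591
  β = 0.1591: g = 0.00651, g' = -1.1233 → β = 0.1649
  β = 0.1649: g = 0.00005, g' = -1.1054 → β = 0.1650
Converged at β = 0.1650.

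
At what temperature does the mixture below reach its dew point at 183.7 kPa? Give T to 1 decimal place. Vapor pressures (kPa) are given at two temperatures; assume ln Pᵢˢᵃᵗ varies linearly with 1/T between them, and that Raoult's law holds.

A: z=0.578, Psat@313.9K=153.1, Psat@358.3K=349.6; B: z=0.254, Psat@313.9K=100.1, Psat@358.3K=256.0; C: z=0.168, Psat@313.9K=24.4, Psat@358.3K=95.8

Dew-point temperature: Σzᵢ·P/Pᵢˢᵃᵗ(T) = 1. Interpolate ln Pᵢˢᵃᵗ = aᵢ + bᵢ/T.
  T = 313.9 K: ΣzᵢP/Pᵢˢᵃᵗ = 2.4245
  T = 358.3 K: ΣzᵢP/Pᵢˢᵃᵗ = 0.8081
  T = 336.1 K: ΣzᵢP/Pᵢˢᵃᵗ = 1.3393
  T = 347.2 K: ΣzᵢP/Pᵢˢᵃᵗ = 1.0302
  T = 352.8 K: ΣzᵢP/Pᵢˢᵃᵗ = 0.9093
  T = 350.0 K: ΣzᵢP/Pᵢˢᵃᵗ = 0.9673
Interpolating between 347.2 K and 350.0 K gives T ≈ 348.5 K.

T = 348.5 K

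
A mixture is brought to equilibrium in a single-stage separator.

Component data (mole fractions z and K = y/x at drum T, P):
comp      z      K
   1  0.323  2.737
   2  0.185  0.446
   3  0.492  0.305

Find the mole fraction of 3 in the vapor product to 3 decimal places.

y_3 = 0.162

Rachford–Rice: g(ψ) = Σ zᵢ(Kᵢ−1)/(1+ψ(Kᵢ−1)) = 0.
Check two-phase: ΣzᵢKᵢ = 1.117 > 1 and Σzᵢ/Kᵢ = 2.146 > 1, so g(0) = 0.117 > 0 and g(1) = -1.146 < 0.
Iterate (Newton) starting at ψ = 0.43:
  ψ = 0.430: g = -0.3011, g' = -0.901 → ψ = 0.096
  ψ = 0.096: g = 0.0065, g' = -1.053 → ψ = 0.102
Converged at ψ = 0.102.
Compositions from xᵢ = zᵢ/(1+ψ(Kᵢ−1)), yᵢ = Kᵢxᵢ:
  1: x = 0.274, y = 0.751
  2: x = 0.196, y = 0.087
  3: x = 0.530, y = 0.162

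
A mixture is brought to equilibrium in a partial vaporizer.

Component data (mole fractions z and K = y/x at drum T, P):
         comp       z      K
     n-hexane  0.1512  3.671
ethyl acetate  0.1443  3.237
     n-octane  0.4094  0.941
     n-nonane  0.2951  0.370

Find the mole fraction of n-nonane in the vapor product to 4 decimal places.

y_n-nonane = 0.1668

Iterate (Newton) starting at ψ = 0.5:
  ψ = 0.5000: g = 0.02900, g' = -0.6098 → ψ = 0.5476
  ψ = 0.5476: g = 0.00031, g' = -0.5983 → ψ = 0.5481
Converged at ψ = 0.5481.
Compositions from xᵢ = zᵢ/(1+ψ(Kᵢ−1)), yᵢ = Kᵢxᵢ:
  n-hexane: x = 0.0614, y = 0.2253
  ethyl acetate: x = 0.0648, y = 0.2098
  n-octane: x = 0.4231, y = 0.3981
  n-nonane: x = 0.4507, y = 0.1668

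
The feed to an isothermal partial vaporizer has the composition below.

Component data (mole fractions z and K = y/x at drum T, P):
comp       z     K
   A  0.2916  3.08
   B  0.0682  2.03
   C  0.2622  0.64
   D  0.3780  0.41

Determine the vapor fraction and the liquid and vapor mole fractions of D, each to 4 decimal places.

ψ = 0.3692, x_D = 0.4833, y_D = 0.1981

Let ψ = V/F and solve Σ zᵢ(Kᵢ−1)/(1+ψ(Kᵢ−1)) = 0.
Check two-phase: ΣzᵢKᵢ = 1.3594 > 1 and Σzᵢ/Kᵢ = 1.4599 > 1, so g(0) = 0.3594 > 0 and g(1) = -0.4599 < 0.
Newton iteration, ψ⁰ = 0.32:
  ψ = 0.3200: g = 0.03537, g' = -0.7390 → ψ = 0.3679
  ψ = 0.3679: g = 0.00091, g' = -0.7027 → ψ = 0.3692
Converged at ψ = 0.3692.
Compositions from xᵢ = zᵢ/(1+ψ(Kᵢ−1)), yᵢ = Kᵢxᵢ:
  A: x = 0.1649, y = 0.5080
  B: x = 0.0494, y = 0.1003
  C: x = 0.3024, y = 0.1935
  D: x = 0.4833, y = 0.1981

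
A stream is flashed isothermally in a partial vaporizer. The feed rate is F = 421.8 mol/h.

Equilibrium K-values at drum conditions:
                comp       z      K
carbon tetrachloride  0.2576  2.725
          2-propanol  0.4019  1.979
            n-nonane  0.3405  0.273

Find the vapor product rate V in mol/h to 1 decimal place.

Let β = V/F and solve Σ zᵢ(Kᵢ−1)/(1+β(Kᵢ−1)) = 0.
Feasibility: ΣzᵢKᵢ = 1.5903, Σzᵢ/Kᵢ = 1.5449 — both > 1, two phases present.
Iterate (Newton) starting at β = 0.66:
  β = 0.6600: g = -0.02907, g' = -0.9749 → β = 0.6302
  β = 0.6302: g = -0.00059, g' = -0.9362 → β = 0.6295
Converged at β = 0.6295.
Then V = β·F = 0.6295·421.8 = 265.5 mol/h and L = F − V = 156.3 mol/h.

V = 265.5 mol/h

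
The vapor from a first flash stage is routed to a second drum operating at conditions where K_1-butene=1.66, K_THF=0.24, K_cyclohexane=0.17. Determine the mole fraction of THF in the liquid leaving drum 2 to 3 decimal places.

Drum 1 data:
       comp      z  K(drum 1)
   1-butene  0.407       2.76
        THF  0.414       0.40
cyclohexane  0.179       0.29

x_THF (drum 2) = 0.340

Drum 1:
Material balance + equilibrium reduce to Σ zᵢ(Kᵢ−1)/(1+ψ₁(Kᵢ−1)) = 0.
Feasibility: ΣzᵢKᵢ = 1.341, Σzᵢ/Kᵢ = 1.800 — both > 1, two phases present.
Iterate (Newton) starting at ψ₁ = 0.5:
  ψ₁ = 0.500: g = -0.1709, g' = -0.878 → ψ₁ = 0.305
Converged at ψ₁ = 0.305.
Drum-1 compositions:
  1-butene: x = 0.265, y = 0.731
  THF: x = 0.507, y = 0.203
  cyclohexane: x = 0.228, y = 0.066
Drum-2 feed = drum-1 vapor: z₂ = (0.7311, 0.2027, 0.0662).
Drum 2:
Iterate (Newton) starting at ψ₂ = 0.5:
  ψ₂ = 0.500: g = 0.0204, g' = -0.618 → ψ₂ = 0.533
  ψ₂ = 0.533: g = -0.0005, g' = -0.652 → ψ₂ = 0.532
Converged at ψ₂ = 0.532.
  1-butene: x = 0.541, y = 0.898
  THF: x = 0.340, y = 0.082
  cyclohexane: x = 0.119, y = 0.020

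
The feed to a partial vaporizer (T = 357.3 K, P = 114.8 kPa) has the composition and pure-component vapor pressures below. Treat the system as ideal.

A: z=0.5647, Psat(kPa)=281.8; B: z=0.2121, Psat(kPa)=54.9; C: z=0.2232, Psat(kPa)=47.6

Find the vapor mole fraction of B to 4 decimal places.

y_B = 0.1621

Raoult's law: Kᵢ = Pᵢˢᵃᵗ/P = Pᵢˢᵃᵗ/114.8.
  K_A = 281.8/114.8 = 2.454704, K_B = 54.9/114.8 = 0.478223, K_C = 47.6/114.8 = 0.414634
Newton iteration, V/F⁰ = 0.63:
  V/F = 0.6300: g = 0.05679, g' = -0.6455 → V/F = 0.7180
  V/F = 0.7180: g = -0.00054, g' = -0.6611 → V/F = 0.7172
Converged at V/F = 0.7172.
Compositions from xᵢ = zᵢ/(1+V/F(Kᵢ−1)), yᵢ = Kᵢxᵢ:
  A: x = 0.2764, y = 0.6784
  B: x = 0.3389, y = 0.1621
  C: x = 0.3847, y = 0.1595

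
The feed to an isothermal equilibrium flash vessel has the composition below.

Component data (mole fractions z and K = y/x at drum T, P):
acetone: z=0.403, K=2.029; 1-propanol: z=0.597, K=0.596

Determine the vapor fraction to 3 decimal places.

Let ψ = V/F and solve Σ zᵢ(Kᵢ−1)/(1+ψ(Kᵢ−1)) = 0.
Check two-phase: ΣzᵢKᵢ = 1.173 > 1 and Σzᵢ/Kᵢ = 1.200 > 1, so g(0) = 0.173 > 0 and g(1) = -0.200 < 0.
Binary case is linear: z₁(K₁−1)(1+ψ(K₂−1)) + z₂(K₂−1)(1+ψ(K₁−1)) = 0
⇒ ψ = [z₁(K₁−1)+z₂(K₂−1)] / [−(K₁−1)(K₂−1)] = 0.1735/0.4157 = 0.417

ψ = 0.417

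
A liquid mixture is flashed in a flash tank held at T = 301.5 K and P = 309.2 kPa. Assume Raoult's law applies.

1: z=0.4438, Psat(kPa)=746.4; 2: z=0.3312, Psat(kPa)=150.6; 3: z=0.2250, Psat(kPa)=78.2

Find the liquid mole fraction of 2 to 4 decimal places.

x_2 = 0.3988

Raoult's law: Kᵢ = Pᵢˢᵃᵗ/P = Pᵢˢᵃᵗ/309.2.
  K_1 = 746.4/309.2 = 2.413972, K_2 = 150.6/309.2 = 0.487063, K_3 = 78.2/309.2 = 0.252911
Rachford–Rice: g(β) = Σ zᵢ(Kᵢ−1)/(1+β(Kᵢ−1)) = 0.
Check two-phase: ΣzᵢKᵢ = 1.2895 > 1 and Σzᵢ/Kᵢ = 1.7535 > 1, so g(0) = 0.2895 > 0 and g(1) = -0.7535 < 0.
Iterate (Newton) starting at β = 0.5:
  β = 0.5000: g = -0.12919, g' = -0.7821 → β = 0.3348
  β = 0.3348: g = -0.00339, g' = -0.7591 → β = 0.3304
Converged at β = 0.3304.
Compositions from xᵢ = zᵢ/(1+β(Kᵢ−1)), yᵢ = Kᵢxᵢ:
  1: x = 0.3025, y = 0.7302
  2: x = 0.3988, y = 0.1942
  3: x = 0.2987, y = 0.0756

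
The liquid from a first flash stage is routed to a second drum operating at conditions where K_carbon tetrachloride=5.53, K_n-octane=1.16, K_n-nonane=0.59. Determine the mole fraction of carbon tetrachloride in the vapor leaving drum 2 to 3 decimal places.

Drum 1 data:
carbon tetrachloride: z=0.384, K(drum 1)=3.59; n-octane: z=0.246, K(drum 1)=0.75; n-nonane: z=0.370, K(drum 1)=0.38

y_carbon tetrachloride (drum 2) = 0.290

Drum 1:
Material balance + equilibrium reduce to Σ zᵢ(Kᵢ−1)/(1+ψ₁(Kᵢ−1)) = 0.
g(0) = ΣzᵢKᵢ − 1 = 0.704 and g(1) = 1 − Σzᵢ/Kᵢ = -0.409, so a root lies in (0, 1).
Iterate (Newton) starting at ψ₁ = 0.51:
  ψ₁ = 0.510: g = 0.0226, g' = -0.803 → ψ₁ = 0.538
Converged at ψ₁ = 0.538.
Drum-1 compositions:
  carbon tetrachloride: x = 0.160, y = 0.576
  n-octane: x = 0.284, y = 0.213
  n-nonane: x = 0.555, y = 0.211
Drum-2 feed = drum-1 liquid: z₂ = (0.1604, 0.2843, 0.5554).
Drum 2:
Rachford–Rice: g(ψ₂) = Σ zᵢ(Kᵢ−1)/(1+ψ₂(Kᵢ−1)) = 0.
Check two-phase: ΣzᵢKᵢ = 1.544 > 1 and Σzᵢ/Kᵢ = 1.215 > 1, so g(0) = 0.544 > 0 and g(1) = -0.215 < 0.
Iterate (Newton) starting at ψ₂ = 0.49:
  ψ₂ = 0.490: g = -0.0171, g' = -0.470 → ψ₂ = 0.454
  ψ₂ = 0.454: g = 0.0005, g' = -0.500 → ψ₂ = 0.455
Converged at ψ₂ = 0.455.
  carbon tetrachloride: x = 0.052, y = 0.290
  n-octane: x = 0.265, y = 0.307
  n-nonane: x = 0.683, y = 0.403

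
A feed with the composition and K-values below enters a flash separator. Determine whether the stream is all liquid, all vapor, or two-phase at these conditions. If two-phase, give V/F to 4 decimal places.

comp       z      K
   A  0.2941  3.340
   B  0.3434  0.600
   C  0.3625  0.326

two-phase, V/F = 0.2372

ΣzᵢKᵢ = 1.3065; Σzᵢ/Kᵢ = 1.7724.
Both exceed 1, so a two-phase solution exists.
Rachford–Rice: g(ψ) = Σ zᵢ(Kᵢ−1)/(1+ψ(Kᵢ−1)) = 0.
Newton–Raphson from ψ = 0.5:
  ψ = 0.5000: g = -0.22307, g' = -0.8025 → ψ = 0.2220
  ψ = 0.2220: g = 0.01484, g' = -0.9914 → ψ = 0.2370
  ψ = 0.2370: g = 0.00019, g' = -0.9667 → ψ = 0.2372
Converged at ψ = 0.2372.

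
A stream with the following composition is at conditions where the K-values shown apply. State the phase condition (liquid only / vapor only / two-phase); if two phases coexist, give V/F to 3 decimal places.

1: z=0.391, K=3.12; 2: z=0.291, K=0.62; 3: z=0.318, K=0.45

two-phase, V/F = 0.538

ΣzᵢKᵢ = 1.543; Σzᵢ/Kᵢ = 1.301.
Both exceed 1, so a two-phase solution exists.
Newton–Raphson from ψ = 0.68:
  ψ = 0.680: g = -0.0890, g' = -0.617 → ψ = 0.536
  ψ = 0.536: g = 0.0013, g' = -0.645 → ψ = 0.538
Converged at ψ = 0.538.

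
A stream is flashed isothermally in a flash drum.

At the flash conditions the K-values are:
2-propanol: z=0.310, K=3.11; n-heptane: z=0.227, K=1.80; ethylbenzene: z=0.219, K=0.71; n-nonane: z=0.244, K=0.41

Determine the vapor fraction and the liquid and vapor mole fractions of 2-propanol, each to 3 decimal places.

ψ = 0.798, x_2-propanol = 0.116, y_2-propanol = 0.359

Newton iteration, ψ⁰ = 0.59:
  ψ = 0.590: g = 0.1173, g' = -0.568 → ψ = 0.797
  ψ = 0.797: g = 0.0007, g' = -0.580 → ψ = 0.798
Converged at ψ = 0.798.
Compositions from xᵢ = zᵢ/(1+ψ(Kᵢ−1)), yᵢ = Kᵢxᵢ:
  2-propanol: x = 0.116, y = 0.359
  n-heptane: x = 0.139, y = 0.249
  ethylbenzene: x = 0.285, y = 0.202
  n-nonane: x = 0.461, y = 0.189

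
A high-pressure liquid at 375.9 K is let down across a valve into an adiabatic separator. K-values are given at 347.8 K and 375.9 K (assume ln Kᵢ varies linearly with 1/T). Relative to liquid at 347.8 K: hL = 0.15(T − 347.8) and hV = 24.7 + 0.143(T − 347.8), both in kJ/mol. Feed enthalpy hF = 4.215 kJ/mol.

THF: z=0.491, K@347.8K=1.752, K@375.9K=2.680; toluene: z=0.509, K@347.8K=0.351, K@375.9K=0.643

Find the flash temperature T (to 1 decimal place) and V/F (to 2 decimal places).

Adiabatic flash: solve Rachford–Rice at each trial T, then check hF = ψ·hV(T) + (1−ψ)·hL(T).
  T = 347.8 K: K = (1.752, 0.351), RR gives ψ = 0.080, H_out = 1.968 kJ/mol
  T = 375.9 K: K = (2.680, 0.643), RR gives ψ = 1.000, H_out = 28.718 kJ/mol
  T = 361.9 K: K = (2.186, 0.481), RR gives ψ = 0.517, H_out = 14.844 kJ/mol
  T = 354.9 K: K = (1.963, 0.413), RR gives ψ = 0.308, H_out = 8.646 kJ/mol
  T = 351.4 K: K = (1.857, 0.381), RR gives ψ = 0.200, H_out = 5.470 kJ/mol
  T = 349.6 K: K = (1.804, 0.366), RR gives ψ = 0.141, H_out = 3.759 kJ/mol
Linear interpolation between T = 349.6 (H_out = 3.759) and T = 351.4 (H_out = 5.470) on hF = 4.215 gives T ≈ 350.1 K, at which ψ = 0.16.

T = 350.1 K, V/F = 0.16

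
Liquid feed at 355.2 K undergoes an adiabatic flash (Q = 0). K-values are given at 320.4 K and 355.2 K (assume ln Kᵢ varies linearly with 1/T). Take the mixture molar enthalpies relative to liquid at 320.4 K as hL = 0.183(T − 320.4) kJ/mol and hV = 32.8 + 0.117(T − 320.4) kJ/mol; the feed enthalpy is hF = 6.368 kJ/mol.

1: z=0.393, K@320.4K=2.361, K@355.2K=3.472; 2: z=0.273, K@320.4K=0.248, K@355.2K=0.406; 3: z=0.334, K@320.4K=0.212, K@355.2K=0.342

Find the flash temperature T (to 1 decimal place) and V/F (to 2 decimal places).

Adiabatic flash: solve Rachford–Rice at each trial T, then check hF = ψ·hV(T) + (1−ψ)·hL(T).
  T = 320.4 K: K = (2.361, 0.248, 0.212), RR gives ψ = 0.063, H_out = 2.072 kJ/mol
  T = 355.2 K: K = (3.472, 0.406, 0.342), RR gives ψ = 0.379, H_out = 17.915 kJ/mol
  T = 337.8 K: K = (2.892, 0.321, 0.273), RR gives ψ = 0.236, H_out = 10.656 kJ/mol
  T = 329.1 K: K = (2.620, 0.283, 0.241), RR gives ψ = 0.156, H_out = 6.632 kJ/mol
  T = 324.8 K: K = (2.490, 0.265, 0.226), RR gives ψ = 0.113, H_out = 4.464 kJ/mol
  T = 327.0 K: K = (2.556, 0.275, 0.234), RR gives ψ = 0.135, H_out = 5.591 kJ/mol
Linear interpolation between T = 327.0 (H_out = 5.591) and T = 329.1 (H_out = 6.632) on hF = 6.368 gives T ≈ 328.6 K, at which ψ = 0.15.

T = 328.6 K, V/F = 0.15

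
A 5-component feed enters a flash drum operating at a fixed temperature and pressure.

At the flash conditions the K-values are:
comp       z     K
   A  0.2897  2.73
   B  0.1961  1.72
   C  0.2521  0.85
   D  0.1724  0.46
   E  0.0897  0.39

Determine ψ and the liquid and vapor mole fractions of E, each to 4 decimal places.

Let ψ = V/F and solve Σ zᵢ(Kᵢ−1)/(1+ψ(Kᵢ−1)) = 0.
Feasibility: ΣzᵢKᵢ = 1.4567, Σzᵢ/Kᵢ = 1.1215 — both > 1, two phases present.
Newton–Raphson from ψ = 0.5:
  ψ = 0.5000: g = 0.12541, g' = -0.4743 → ψ = 0.7644
  ψ = 0.7644: g = 0.00310, g' = -0.4732 → ψ = 0.7710
  ψ = 0.7710: g = -0.00001, g' = -0.4750 → ψ = 0.7709
Converged at ψ = 0.7709.
Compositions from xᵢ = zᵢ/(1+ψ(Kᵢ−1)), yᵢ = Kᵢxᵢ:
  A: x = 0.1241, y = 0.3389
  B: x = 0.1261, y = 0.2169
  C: x = 0.2851, y = 0.2423
  D: x = 0.2954, y = 0.1359
  E: x = 0.1693, y = 0.0660

ψ = 0.7709, x_E = 0.1693, y_E = 0.0660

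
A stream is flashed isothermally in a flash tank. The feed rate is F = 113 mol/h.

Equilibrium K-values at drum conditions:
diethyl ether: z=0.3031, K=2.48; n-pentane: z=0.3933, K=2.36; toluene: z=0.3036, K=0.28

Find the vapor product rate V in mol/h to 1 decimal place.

Material balance + equilibrium reduce to Σ zᵢ(Kᵢ−1)/(1+ψ(Kᵢ−1)) = 0.
g(0) = ΣzᵢKᵢ − 1 = 0.7649 and g(1) = 1 − Σzᵢ/Kᵢ = -0.3732, so a root lies in (0, 1).
Newton iteration, ψ⁰ = 0.5:
  ψ = 0.5000: g = 0.23464, g' = -0.8613 → ψ = 0.7724
  ψ = 0.7724: g = -0.02234, g' = -1.1165 → ψ = 0.7524
  ψ = 0.7524: g = -0.00042, g' = -1.0758 → ψ = 0.7520
Converged at ψ = 0.7520.
Then V = ψ·F = 0.7520·113 = 85.0 mol/h and L = F − V = 28.0 mol/h.

V = 85.0 mol/h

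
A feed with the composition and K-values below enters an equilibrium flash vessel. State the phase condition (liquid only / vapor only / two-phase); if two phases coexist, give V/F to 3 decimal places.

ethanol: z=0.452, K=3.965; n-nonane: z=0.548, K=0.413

two-phase, V/F = 0.585

ΣzᵢKᵢ = 2.019; Σzᵢ/Kᵢ = 1.441.
Both exceed 1, so a two-phase solution exists.
Material balance + equilibrium reduce to Σ zᵢ(Kᵢ−1)/(1+ψ(Kᵢ−1)) = 0.
Binary case is linear: z₁(K₁−1)(1+ψ(K₂−1)) + z₂(K₂−1)(1+ψ(K₁−1)) = 0
⇒ ψ = [z₁(K₁−1)+z₂(K₂−1)] / [−(K₁−1)(K₂−1)] = 1.0185/1.7405 = 0.585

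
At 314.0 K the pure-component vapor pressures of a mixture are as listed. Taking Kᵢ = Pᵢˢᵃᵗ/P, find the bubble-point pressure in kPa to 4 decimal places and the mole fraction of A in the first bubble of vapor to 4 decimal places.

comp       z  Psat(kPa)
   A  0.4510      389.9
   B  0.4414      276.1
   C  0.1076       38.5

At the bubble point ψ → 0, so ΣzᵢKᵢ = 1 with Kᵢ = Pᵢˢᵃᵗ/P ⇒ P = ΣzᵢPᵢˢᵃᵗ.
P = 0.4510·389.9 + 0.4414·276.1 + 0.1076·38.5 = 301.8580 kPa
yᵢ = zᵢPᵢˢᵃᵗ/P ⇒ y_A = 0.4510·389.9/301.8580 = 0.5825

Pbub = 301.8580 kPa, y_A = 0.5825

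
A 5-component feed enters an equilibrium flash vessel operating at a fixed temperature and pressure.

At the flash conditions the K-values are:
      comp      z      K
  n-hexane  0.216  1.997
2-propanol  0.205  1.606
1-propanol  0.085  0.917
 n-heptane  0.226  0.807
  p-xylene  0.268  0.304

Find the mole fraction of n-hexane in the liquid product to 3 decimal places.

x_n-hexane = 0.172

Rachford–Rice: g(ψ) = Σ zᵢ(Kᵢ−1)/(1+ψ(Kᵢ−1)) = 0.
g(0) = ΣzᵢKᵢ − 1 = 0.102 and g(1) = 1 − Σzᵢ/Kᵢ = -0.490, so a root lies in (0, 1).
Newton–Raphson from ψ = 0.64:
  ψ = 0.640: g = -0.1726, g' = -0.553 → ψ = 0.328
  ψ = 0.328: g = -0.0295, g' = -0.402 → ψ = 0.254
Converged at ψ = 0.254.
Compositions from xᵢ = zᵢ/(1+ψ(Kᵢ−1)), yᵢ = Kᵢxᵢ:
  n-hexane: x = 0.172, y = 0.344
  2-propanol: x = 0.178, y = 0.285
  1-propanol: x = 0.087, y = 0.080
  n-heptane: x = 0.238, y = 0.192
  p-xylene: x = 0.325, y = 0.099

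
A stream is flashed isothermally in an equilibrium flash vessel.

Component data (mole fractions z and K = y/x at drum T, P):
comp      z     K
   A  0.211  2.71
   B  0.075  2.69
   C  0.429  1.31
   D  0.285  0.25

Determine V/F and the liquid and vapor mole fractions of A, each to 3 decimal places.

Newton–Raphson from V/F = 0.67:
  V/F = 0.670: g = -0.0919, g' = -0.857 → V/F = 0.563
  V/F = 0.563: g = -0.0078, g' = -0.726 → V/F = 0.552
Converged at V/F = 0.552.
Compositions from xᵢ = zᵢ/(1+V/F(Kᵢ−1)), yᵢ = Kᵢxᵢ:
  A: x = 0.109, y = 0.294
  B: x = 0.039, y = 0.104
  C: x = 0.366, y = 0.480
  D: x = 0.486, y = 0.122

V/F = 0.552, x_A = 0.109, y_A = 0.294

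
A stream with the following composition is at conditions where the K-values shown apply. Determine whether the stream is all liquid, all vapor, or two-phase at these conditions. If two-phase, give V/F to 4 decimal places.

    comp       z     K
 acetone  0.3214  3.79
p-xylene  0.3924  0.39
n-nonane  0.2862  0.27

ΣzᵢKᵢ = 1.4484; Σzᵢ/Kᵢ = 2.1510.
Both exceed 1, so a two-phase solution exists.
Let ψ = V/F and solve Σ zᵢ(Kᵢ−1)/(1+ψ(Kᵢ−1)) = 0.
Iterate (Newton) starting at ψ = 0.5:
  ψ = 0.5000: g = -0.29902, g' = -1.1167 → ψ = 0.2322
  ψ = 0.2322: g = 0.01370, g' = -1.3406 → ψ = 0.2424
  ψ = 0.2424: g = 0.00012, g' = -1.3164 → ψ = 0.2425
Converged at ψ = 0.2425.

two-phase, V/F = 0.2425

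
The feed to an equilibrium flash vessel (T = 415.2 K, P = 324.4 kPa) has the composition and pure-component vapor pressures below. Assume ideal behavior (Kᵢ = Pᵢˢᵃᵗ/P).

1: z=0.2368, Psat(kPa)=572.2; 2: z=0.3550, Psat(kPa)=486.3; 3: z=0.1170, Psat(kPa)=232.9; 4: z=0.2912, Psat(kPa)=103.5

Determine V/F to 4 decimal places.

Raoult's law: Kᵢ = Pᵢˢᵃᵗ/P = Pᵢˢᵃᵗ/324.4.
  K_1 = 572.2/324.4 = 1.763872, K_2 = 486.3/324.4 = 1.499075, K_3 = 232.9/324.4 = 0.717941, K_4 = 103.5/324.4 = 0.319051
Newton iteration, V/F⁰ = 0.42:
  V/F = 0.4200: g = -0.03174, g' = -0.4165 → V/F = 0.3438
  V/F = 0.3438: g = -0.00096, g' = -0.3927 → V/F = 0.3413
Converged at V/F = 0.3413.

V/F = 0.3413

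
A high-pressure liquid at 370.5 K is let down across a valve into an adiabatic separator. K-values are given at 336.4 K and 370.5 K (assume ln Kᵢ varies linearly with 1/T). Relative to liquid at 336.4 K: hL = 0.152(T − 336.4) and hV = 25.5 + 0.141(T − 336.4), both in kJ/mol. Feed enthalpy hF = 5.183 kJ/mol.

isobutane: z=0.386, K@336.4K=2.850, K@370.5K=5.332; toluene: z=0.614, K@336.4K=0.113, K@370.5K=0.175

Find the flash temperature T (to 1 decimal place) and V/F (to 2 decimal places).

Adiabatic flash: solve Rachford–Rice at each trial T, then check hF = ψ·hV(T) + (1−ψ)·hL(T).
  T = 336.4 K: K = (2.850, 0.113), RR gives ψ = 0.103, H_out = 2.634 kJ/mol
  T = 370.5 K: K = (5.332, 0.175), RR gives ψ = 0.326, H_out = 13.378 kJ/mol
  T = 353.4 K: K = (3.954, 0.142), RR gives ψ = 0.242, H_out = 8.711 kJ/mol
  T = 344.9 K: K = (3.370, 0.127), RR gives ψ = 0.183, H_out = 5.945 kJ/mol
  T = 340.6 K: K = (3.100, 0.120), RR gives ψ = 0.146, H_out = 4.357 kJ/mol
  T = 342.8 K: K = (3.236, 0.123), RR gives ψ = 0.166, H_out = 5.189 kJ/mol
Linear interpolation between T = 340.6 (H_out = 4.357) and T = 342.8 (H_out = 5.189) on hF = 5.183 gives T ≈ 342.8 K, at which ψ = 0.17.

T = 342.8 K, V/F = 0.17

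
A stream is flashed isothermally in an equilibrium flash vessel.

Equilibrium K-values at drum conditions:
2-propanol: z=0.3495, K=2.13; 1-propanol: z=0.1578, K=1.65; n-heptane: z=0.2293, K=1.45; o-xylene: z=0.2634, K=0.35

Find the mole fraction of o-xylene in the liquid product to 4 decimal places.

x_o-xylene = 0.5421

Material balance + equilibrium reduce to Σ zᵢ(Kᵢ−1)/(1+V/F(Kᵢ−1)) = 0.
g(0) = ΣzᵢKᵢ − 1 = 0.4295 and g(1) = 1 − Σzᵢ/Kᵢ = -0.1704, so a root lies in (0, 1).
Newton iteration, V/F⁰ = 0.62:
  V/F = 0.6200: g = 0.09923, g' = -0.5288 → V/F = 0.8077
  V/F = 0.8077: g = -0.01100, g' = -0.6688 → V/F = 0.7912
  V/F = 0.7912: g = -0.00015, g' = -0.6504 → V/F = 0.7910
Converged at V/F = 0.7910.
Compositions from xᵢ = zᵢ/(1+V/F(Kᵢ−1)), yᵢ = Kᵢxᵢ:
  2-propanol: x = 0.1845, y = 0.3931
  1-propanol: x = 0.1042, y = 0.1720
  n-heptane: x = 0.1691, y = 0.2452
  o-xylene: x = 0.5421, y = 0.1897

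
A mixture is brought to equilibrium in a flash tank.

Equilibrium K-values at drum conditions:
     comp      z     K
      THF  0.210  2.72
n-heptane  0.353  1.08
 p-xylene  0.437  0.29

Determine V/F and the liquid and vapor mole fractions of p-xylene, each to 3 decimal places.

Iterate (Newton) starting at V/F = 0.5:
  V/F = 0.500: g = -0.2597, g' = -0.711 → V/F = 0.135
  V/F = 0.135: g = -0.0220, g' = -0.681 → V/F = 0.103
Converged at V/F = 0.103.
Compositions from xᵢ = zᵢ/(1+V/F(Kᵢ−1)), yᵢ = Kᵢxᵢ:
  THF: x = 0.178, y = 0.485
  n-heptane: x = 0.350, y = 0.378
  p-xylene: x = 0.472, y = 0.137

V/F = 0.103, x_p-xylene = 0.472, y_p-xylene = 0.137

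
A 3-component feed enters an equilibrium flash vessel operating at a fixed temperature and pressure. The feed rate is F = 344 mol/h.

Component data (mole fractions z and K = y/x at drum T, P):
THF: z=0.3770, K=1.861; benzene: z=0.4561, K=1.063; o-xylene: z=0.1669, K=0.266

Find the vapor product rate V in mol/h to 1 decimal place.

V = 224.7 mol/h

Material balance + equilibrium reduce to Σ zᵢ(Kᵢ−1)/(1+V/F(Kᵢ−1)) = 0.
Feasibility: ΣzᵢKᵢ = 1.2308, Σzᵢ/Kᵢ = 1.2591 — both > 1, two phases present.
Iterate (Newton) starting at V/F = 0.36:
  V/F = 0.3600: g = 0.10939, g' = -0.3307 → V/F = 0.6908
  V/F = 0.6908: g = -0.01743, g' = -0.4816 → V/F = 0.6546
  V/F = 0.6546: g = -0.00061, g' = -0.4491 → V/F = 0.6532
Converged at V/F = 0.6532.
Then V = V/F·F = 0.6532·344 = 224.7 mol/h and L = F − V = 119.3 mol/h.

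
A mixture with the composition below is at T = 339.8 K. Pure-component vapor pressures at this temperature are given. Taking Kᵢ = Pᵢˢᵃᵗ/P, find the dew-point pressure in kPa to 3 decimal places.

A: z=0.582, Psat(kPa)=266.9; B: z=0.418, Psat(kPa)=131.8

At the dew point ψ → 1, so Σzᵢ/Kᵢ = 1 with Kᵢ = Pᵢˢᵃᵗ/P ⇒ 1/P = Σzᵢ/Pᵢˢᵃᵗ.
1/P = 0.582/266.9 + 0.418/131.8 = 0.005352 ⇒ P = 186.844 kPa

Pdew = 186.844 kPa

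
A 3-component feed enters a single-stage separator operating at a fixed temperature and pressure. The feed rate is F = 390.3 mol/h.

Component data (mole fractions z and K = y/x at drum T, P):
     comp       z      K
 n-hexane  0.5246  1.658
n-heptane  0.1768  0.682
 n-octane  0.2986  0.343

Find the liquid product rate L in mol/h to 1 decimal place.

L = 292.1 mol/h

Rachford–Rice: g(V/F) = Σ zᵢ(Kᵢ−1)/(1+V/F(Kᵢ−1)) = 0.
Feasibility: ΣzᵢKᵢ = 1.0928, Σzᵢ/Kᵢ = 1.4462 — both > 1, two phases present.
Newton–Raphson from V/F = 0.5:
  V/F = 0.5000: g = -0.09927, g' = -0.4397 → V/F = 0.2742
  V/F = 0.2742: g = -0.00847, g' = -0.3762 → V/F = 0.2517
  V/F = 0.2517: g = -0.00003, g' = -0.3733 → V/F = 0.2516
Converged at V/F = 0.2516.
Then V = V/F·F = 0.2516·390.3 = 98.2 mol/h and L = F − V = 292.1 mol/h.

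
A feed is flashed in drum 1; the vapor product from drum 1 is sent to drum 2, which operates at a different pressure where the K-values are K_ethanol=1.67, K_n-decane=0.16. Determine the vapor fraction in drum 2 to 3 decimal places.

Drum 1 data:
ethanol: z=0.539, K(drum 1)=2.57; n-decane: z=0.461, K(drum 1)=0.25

V/F (drum 2) = 0.737

Drum 1:
Let ψ₁ = V/F and solve Σ zᵢ(Kᵢ−1)/(1+ψ₁(Kᵢ−1)) = 0.
g(0) = ΣzᵢKᵢ − 1 = 0.500 and g(1) = 1 − Σzᵢ/Kᵢ = -1.054, so a root lies in (0, 1).
Binary case is linear: z₁(K₁−1)(1+ψ₁(K₂−1)) + z₂(K₂−1)(1+ψ₁(K₁−1)) = 0
⇒ ψ₁ = [z₁(K₁−1)+z₂(K₂−1)] / [−(K₁−1)(K₂−1)] = 0.5005/1.1775 = 0.425
Drum-1 compositions:
  ethanol: x = 0.323, y = 0.831
  n-decane: x = 0.677, y = 0.169
Drum-2 feed = drum-1 vapor: z₂ = (0.8308, 0.1692).
Drum 2:
Let ψ₂ = V/F and solve Σ zᵢ(Kᵢ−1)/(1+ψ₂(Kᵢ−1)) = 0.
Check two-phase: ΣzᵢKᵢ = 1.415 > 1 and Σzᵢ/Kᵢ = 1.555 > 1, so g(0) = 0.415 > 0 and g(1) = -0.555 < 0.
Binary case is linear: z₁(K₁−1)(1+ψ₂(K₂−1)) + z₂(K₂−1)(1+ψ₂(K₁−1)) = 0
⇒ ψ₂ = [z₁(K₁−1)+z₂(K₂−1)] / [−(K₁−1)(K₂−1)] = 0.4145/0.5628 = 0.737
  ethanol: x = 0.556, y = 0.929
  n-decane: x = 0.444, y = 0.071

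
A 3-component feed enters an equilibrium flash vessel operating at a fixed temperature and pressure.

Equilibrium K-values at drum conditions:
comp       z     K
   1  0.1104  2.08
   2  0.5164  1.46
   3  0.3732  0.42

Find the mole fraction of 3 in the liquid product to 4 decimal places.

Let ψ = V/F and solve Σ zᵢ(Kᵢ−1)/(1+ψ(Kᵢ−1)) = 0.
Check two-phase: ΣzᵢKᵢ = 1.1403 > 1 and Σzᵢ/Kᵢ = 1.2953 > 1, so g(0) = 0.1403 > 0 and g(1) = -0.2953 < 0.
Iterate (Newton) starting at ψ = 0.5:
  ψ = 0.5000: g = -0.03432, g' = -0.3756 → ψ = 0.4086
  ψ = 0.4086: g = -0.00101, g' = -0.3551 → ψ = 0.4058
Converged at ψ = 0.4058.
Compositions from xᵢ = zᵢ/(1+ψ(Kᵢ−1)), yᵢ = Kᵢxᵢ:
  1: x = 0.0768, y = 0.1597
  2: x = 0.4352, y = 0.6353
  3: x = 0.4881, y = 0.2050

x_3 = 0.4881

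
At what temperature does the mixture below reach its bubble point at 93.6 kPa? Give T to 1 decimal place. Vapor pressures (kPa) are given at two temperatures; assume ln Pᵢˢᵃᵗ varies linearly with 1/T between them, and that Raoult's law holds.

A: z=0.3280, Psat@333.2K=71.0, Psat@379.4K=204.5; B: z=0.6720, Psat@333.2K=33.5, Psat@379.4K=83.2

Bubble-point temperature: ΣzᵢPᵢˢᵃᵗ(T) = P. Interpolate ln Pᵢˢᵃᵗ = aᵢ + bᵢ/T.
  T = 333.2 K: ΣzᵢPᵢˢᵃᵗ = 45.80 kPa
  T = 379.4 K: ΣzᵢPᵢˢᵃᵗ = 122.99 kPa
  T = 356.3 K: ΣzᵢPᵢˢᵃᵗ = 77.44 kPa
  T = 367.9 K: ΣzᵢPᵢˢᵃᵗ = 98.39 kPa
  T = 362.1 K: ΣzᵢPᵢˢᵃᵗ = 87.45 kPa
  T = 365.0 K: ΣzᵢPᵢˢᵃᵗ = 92.80 kPa
Interpolating between 365.0 K and 367.9 K gives T ≈ 365.4 K.

T = 365.4 K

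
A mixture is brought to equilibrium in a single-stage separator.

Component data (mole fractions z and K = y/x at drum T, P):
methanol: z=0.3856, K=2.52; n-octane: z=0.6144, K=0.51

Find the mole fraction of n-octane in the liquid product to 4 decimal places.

x_n-octane = 0.7562

Rachford–Rice: g(β) = Σ zᵢ(Kᵢ−1)/(1+β(Kᵢ−1)) = 0.
Check two-phase: ΣzᵢKᵢ = 1.2851 > 1 and Σzᵢ/Kᵢ = 1.3577 > 1, so g(0) = 0.2851 > 0 and g(1) = -0.3577 < 0.
Binary case is linear: z₁(K₁−1)(1+β(K₂−1)) + z₂(K₂−1)(1+β(K₁−1)) = 0
⇒ β = [z₁(K₁−1)+z₂(K₂−1)] / [−(K₁−1)(K₂−1)] = 0.28506/0.74480 = 0.3827
Compositions from xᵢ = zᵢ/(1+β(Kᵢ−1)), yᵢ = Kᵢxᵢ:
  methanol: x = 0.2438, y = 0.6143
  n-octane: x = 0.7562, y = 0.3857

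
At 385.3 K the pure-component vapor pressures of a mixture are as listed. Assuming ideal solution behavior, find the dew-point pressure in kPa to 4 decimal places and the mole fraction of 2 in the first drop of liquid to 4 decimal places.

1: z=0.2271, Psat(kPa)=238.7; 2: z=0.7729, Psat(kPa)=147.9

Pdew = 161.8848 kPa, x_2 = 0.8460

At the dew point ψ → 1, so Σzᵢ/Kᵢ = 1 with Kᵢ = Pᵢˢᵃᵗ/P ⇒ 1/P = Σzᵢ/Pᵢˢᵃᵗ.
1/P = 0.2271/238.7 + 0.7729/147.9 = 0.0061772 ⇒ P = 161.8848 kPa
xᵢ = zᵢP/Pᵢˢᵃᵗ ⇒ x_2 = 0.7729·161.8848/147.9 = 0.8460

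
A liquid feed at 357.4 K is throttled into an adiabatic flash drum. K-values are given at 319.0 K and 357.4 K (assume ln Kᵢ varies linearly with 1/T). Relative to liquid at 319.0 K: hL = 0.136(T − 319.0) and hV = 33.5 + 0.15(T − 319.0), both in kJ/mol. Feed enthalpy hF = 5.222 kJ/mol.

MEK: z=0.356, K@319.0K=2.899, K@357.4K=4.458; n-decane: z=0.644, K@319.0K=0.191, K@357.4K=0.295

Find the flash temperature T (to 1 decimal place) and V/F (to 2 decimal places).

T = 323.8 K, V/F = 0.14

Adiabatic flash: solve Rachford–Rice at each trial T, then check hF = ψ·hV(T) + (1−ψ)·hL(T).
  T = 319.0 K: K = (2.899, 0.191), RR gives ψ = 0.101, H_out = 3.381 kJ/mol
  T = 357.4 K: K = (4.458, 0.295), RR gives ψ = 0.319, H_out = 16.071 kJ/mol
  T = 338.2 K: K = (3.639, 0.240), RR gives ψ = 0.225, H_out = 10.196 kJ/mol
  T = 328.6 K: K = (3.259, 0.215), RR gives ψ = 0.168, H_out = 6.969 kJ/mol
  T = 323.8 K: K = (3.076, 0.203), RR gives ψ = 0.136, H_out = 5.232 kJ/mol
  T = 321.4 K: K = (2.987, 0.197), RR gives ψ = 0.119, H_out = 4.322 kJ/mol
Linear interpolation between T = 321.4 (H_out = 4.322) and T = 323.8 (H_out = 5.232) on hF = 5.222 gives T ≈ 323.8 K, at which ψ = 0.14.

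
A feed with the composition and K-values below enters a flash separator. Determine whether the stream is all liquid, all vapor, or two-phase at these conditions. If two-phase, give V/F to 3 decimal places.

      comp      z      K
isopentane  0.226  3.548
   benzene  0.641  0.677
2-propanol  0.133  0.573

ΣzᵢKᵢ = 1.312; Σzᵢ/Kᵢ = 1.243.
Both exceed 1, so a two-phase solution exists.
Newton–Raphson from ψ = 0.5:
  ψ = 0.500: g = -0.0659, g' = -0.418 → ψ = 0.342
  ψ = 0.342: g = 0.0082, g' = -0.536 → ψ = 0.358
Converged at ψ = 0.358.

two-phase, V/F = 0.358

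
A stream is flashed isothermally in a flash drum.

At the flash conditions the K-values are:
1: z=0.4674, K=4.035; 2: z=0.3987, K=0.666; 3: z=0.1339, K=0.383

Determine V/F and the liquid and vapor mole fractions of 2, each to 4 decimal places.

Newton iteration, V/F⁰ = 0.35:
  V/F = 0.3500: g = 0.43170, g' = -1.1523 → V/F = 0.7247
  V/F = 0.7247: g = 0.11828, g' = -0.6648 → V/F = 0.9026
  V/F = 0.9026: g = 0.00229, g' = -0.6587 → V/F = 0.9060
Converged at V/F = 0.9060.
Compositions from xᵢ = zᵢ/(1+V/F(Kᵢ−1)), yᵢ = Kᵢxᵢ:
  1: x = 0.1246, y = 0.5029
  2: x = 0.5717, y = 0.3808
  3: x = 0.3036, y = 0.1163

V/F = 0.9060, x_2 = 0.5717, y_2 = 0.3808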